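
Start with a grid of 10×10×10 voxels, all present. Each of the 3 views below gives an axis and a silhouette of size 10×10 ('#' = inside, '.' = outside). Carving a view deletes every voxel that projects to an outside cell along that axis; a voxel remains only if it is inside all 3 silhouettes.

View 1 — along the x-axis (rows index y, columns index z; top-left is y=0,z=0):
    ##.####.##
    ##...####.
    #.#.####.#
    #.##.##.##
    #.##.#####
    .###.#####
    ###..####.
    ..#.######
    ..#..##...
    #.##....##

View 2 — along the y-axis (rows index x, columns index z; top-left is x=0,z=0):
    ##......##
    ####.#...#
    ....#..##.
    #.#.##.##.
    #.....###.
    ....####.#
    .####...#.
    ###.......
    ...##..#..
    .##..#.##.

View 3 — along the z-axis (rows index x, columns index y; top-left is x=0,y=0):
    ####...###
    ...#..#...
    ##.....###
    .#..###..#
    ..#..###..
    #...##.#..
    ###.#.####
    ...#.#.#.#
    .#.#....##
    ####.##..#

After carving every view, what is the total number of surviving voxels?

141 voxels

start: 10×10×10 = 1000 voxels
V1 x: intersect with YZ mask (66 set) -- 660 left
V2 y: intersect with XZ mask (44 set) -- 284 left
V3 z: intersect with XY mask (50 set) -- 141 left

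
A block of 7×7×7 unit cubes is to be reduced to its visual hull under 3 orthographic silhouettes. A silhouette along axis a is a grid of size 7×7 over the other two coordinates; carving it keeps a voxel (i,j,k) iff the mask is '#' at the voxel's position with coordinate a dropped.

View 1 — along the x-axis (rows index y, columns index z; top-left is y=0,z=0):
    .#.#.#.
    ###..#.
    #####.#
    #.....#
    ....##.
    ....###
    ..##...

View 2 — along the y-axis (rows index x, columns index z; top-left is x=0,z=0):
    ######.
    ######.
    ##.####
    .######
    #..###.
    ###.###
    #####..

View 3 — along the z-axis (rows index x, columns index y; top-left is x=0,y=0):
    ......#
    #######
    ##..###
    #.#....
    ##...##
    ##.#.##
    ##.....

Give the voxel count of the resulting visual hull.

full grid |V| = 343
[1] x-view keeps 22 columns → grid now 154
[2] y-view keeps 39 columns → grid now 123
[3] z-view keeps 26 columns → grid now 65

65 voxels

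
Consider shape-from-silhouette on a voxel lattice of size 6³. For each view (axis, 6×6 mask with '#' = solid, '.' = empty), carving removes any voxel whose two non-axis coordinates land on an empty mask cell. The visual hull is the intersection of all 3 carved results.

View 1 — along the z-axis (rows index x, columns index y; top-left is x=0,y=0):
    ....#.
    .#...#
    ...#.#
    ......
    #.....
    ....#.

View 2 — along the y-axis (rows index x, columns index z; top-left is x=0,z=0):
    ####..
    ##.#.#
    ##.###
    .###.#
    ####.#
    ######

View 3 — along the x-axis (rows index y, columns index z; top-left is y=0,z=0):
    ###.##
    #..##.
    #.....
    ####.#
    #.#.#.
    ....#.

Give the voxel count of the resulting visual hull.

before carving: 216 voxels (6×6×6)
after view 1 [z-axis, 7 of 36 cells solid] → remaining = 42
after view 2 [y-axis, 28 of 36 cells solid] → remaining = 33
after view 3 [x-axis, 18 of 36 cells solid] → remaining = 16

voxel count = 16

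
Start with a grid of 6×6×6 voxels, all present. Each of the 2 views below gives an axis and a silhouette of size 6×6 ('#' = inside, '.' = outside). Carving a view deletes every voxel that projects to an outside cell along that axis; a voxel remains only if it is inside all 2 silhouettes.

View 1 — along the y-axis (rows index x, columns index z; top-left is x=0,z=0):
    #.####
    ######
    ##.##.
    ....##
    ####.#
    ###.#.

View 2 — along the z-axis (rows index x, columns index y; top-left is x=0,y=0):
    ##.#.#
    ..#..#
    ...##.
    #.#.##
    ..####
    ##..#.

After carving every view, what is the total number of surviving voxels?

80 voxels

full grid |V| = 216
after view 1 [y-axis, 26 of 36 cells solid] → remaining = 156
after view 2 [z-axis, 19 of 36 cells solid] → remaining = 80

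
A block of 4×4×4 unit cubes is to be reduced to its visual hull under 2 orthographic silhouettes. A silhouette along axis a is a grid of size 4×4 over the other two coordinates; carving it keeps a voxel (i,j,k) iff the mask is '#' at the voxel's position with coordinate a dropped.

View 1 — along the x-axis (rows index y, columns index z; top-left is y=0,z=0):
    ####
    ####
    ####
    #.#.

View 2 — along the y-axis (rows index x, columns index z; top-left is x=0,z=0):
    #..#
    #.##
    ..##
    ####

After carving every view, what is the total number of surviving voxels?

39 voxels

full grid |V| = 64
  1. axis=0 (YZ plane), |mask|=14  ⇒  voxels=56
  2. axis=1 (XZ plane), |mask|=11  ⇒  voxels=39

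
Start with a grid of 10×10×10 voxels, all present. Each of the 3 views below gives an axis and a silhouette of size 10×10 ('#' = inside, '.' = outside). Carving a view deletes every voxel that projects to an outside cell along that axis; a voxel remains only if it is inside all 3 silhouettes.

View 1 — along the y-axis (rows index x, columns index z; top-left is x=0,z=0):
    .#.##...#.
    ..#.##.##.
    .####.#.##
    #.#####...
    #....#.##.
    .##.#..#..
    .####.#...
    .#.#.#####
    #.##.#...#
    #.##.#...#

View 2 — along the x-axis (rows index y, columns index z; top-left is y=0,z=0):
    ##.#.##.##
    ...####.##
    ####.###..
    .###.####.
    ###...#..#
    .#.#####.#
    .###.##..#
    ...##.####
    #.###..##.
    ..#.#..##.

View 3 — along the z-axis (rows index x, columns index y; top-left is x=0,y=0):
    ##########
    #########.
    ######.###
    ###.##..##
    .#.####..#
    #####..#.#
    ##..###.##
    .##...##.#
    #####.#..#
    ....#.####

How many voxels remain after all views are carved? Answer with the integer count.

|visual hull| = 221

start: 10×10×10 = 1000 voxels
step 1: project along y, AND mask (52/100) → |grid| = 520
step 2: project along x, AND mask (61/100) → |grid| = 320
step 3: project along z, AND mask (72/100) → |grid| = 221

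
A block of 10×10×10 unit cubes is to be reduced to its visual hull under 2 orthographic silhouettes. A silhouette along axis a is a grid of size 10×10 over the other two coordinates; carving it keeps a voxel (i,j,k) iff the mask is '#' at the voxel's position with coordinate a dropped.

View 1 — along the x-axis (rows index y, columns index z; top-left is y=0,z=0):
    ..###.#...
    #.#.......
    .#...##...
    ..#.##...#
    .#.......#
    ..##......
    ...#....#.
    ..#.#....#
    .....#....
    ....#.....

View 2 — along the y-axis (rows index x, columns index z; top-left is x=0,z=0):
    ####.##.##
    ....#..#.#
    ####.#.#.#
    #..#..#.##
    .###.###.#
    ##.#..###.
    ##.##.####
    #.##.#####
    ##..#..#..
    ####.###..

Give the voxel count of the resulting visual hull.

138 voxels

initial block: 10^3 = 1000
  1. axis=0 (YZ plane), |mask|=24  ⇒  voxels=240
  2. axis=1 (XZ plane), |mask|=63  ⇒  voxels=138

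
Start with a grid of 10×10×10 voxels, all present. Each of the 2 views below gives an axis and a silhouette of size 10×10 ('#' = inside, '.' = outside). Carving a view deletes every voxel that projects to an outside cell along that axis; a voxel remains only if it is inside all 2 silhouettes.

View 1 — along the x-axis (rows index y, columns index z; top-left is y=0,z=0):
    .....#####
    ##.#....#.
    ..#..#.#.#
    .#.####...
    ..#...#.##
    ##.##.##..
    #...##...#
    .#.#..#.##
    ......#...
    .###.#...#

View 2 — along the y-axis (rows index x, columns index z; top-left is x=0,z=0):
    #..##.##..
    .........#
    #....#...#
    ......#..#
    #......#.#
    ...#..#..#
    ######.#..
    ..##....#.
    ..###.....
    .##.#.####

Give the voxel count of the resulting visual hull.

161 voxels

initial block: 10^3 = 1000
V1 x: intersect with YZ mask (43 set) -- 430 left
V2 y: intersect with XZ mask (37 set) -- 161 left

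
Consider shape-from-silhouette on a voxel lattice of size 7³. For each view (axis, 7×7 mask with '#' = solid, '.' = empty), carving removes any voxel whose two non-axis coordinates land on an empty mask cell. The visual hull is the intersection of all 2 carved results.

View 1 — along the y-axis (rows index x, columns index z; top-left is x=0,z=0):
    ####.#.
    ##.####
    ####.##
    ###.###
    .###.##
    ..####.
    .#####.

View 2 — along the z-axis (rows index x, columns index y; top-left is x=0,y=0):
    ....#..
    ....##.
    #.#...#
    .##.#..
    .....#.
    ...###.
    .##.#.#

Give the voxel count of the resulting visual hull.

remaining voxels: 90

before carving: 343 voxels (7×7×7)
carve view 1 (along y, XZ-mask fill 37/49): 259 voxels remain
carve view 2 (along z, XY-mask fill 17/49): 90 voxels remain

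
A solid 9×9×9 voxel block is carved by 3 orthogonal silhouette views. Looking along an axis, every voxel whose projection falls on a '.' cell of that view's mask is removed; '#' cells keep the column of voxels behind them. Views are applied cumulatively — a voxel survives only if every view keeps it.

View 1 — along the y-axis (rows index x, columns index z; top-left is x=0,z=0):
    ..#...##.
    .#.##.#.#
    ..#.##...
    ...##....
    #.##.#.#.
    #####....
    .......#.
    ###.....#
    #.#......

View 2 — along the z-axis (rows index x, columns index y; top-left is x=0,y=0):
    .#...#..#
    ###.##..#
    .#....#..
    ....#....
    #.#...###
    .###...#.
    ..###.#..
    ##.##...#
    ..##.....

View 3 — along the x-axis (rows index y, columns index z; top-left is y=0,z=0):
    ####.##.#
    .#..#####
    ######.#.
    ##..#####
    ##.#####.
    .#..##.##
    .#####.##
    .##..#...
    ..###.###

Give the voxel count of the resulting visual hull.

before carving: 729 voxels (9×9×9)
V1 y: intersect with XZ mask (30 set) -- 270 left
V2 z: intersect with XY mask (32 set) -- 120 left
V3 x: intersect with YZ mask (55 set) -- 85 left

voxel count = 85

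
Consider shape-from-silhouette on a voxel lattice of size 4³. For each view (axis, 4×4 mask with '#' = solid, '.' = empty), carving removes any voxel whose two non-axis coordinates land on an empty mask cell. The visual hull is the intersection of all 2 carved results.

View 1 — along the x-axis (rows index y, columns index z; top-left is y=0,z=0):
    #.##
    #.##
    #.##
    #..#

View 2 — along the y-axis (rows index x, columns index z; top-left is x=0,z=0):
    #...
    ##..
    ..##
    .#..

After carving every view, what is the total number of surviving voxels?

|visual hull| = 15

start: 4×4×4 = 64 voxels
V1 x: intersect with YZ mask (11 set) -- 44 left
V2 y: intersect with XZ mask (6 set) -- 15 left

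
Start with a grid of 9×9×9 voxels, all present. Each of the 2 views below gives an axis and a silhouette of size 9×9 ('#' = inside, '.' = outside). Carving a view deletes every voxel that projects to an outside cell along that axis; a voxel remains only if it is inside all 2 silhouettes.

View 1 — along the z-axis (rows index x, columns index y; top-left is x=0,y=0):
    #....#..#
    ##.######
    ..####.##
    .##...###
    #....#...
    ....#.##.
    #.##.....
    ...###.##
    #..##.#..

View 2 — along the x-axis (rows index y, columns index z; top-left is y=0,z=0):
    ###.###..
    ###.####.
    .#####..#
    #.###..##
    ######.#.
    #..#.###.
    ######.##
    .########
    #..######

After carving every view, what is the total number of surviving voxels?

|visual hull| = 259

full grid |V| = 729
after view 1 [z-axis, 39 of 81 cells solid] → remaining = 351
after view 2 [x-axis, 60 of 81 cells solid] → remaining = 259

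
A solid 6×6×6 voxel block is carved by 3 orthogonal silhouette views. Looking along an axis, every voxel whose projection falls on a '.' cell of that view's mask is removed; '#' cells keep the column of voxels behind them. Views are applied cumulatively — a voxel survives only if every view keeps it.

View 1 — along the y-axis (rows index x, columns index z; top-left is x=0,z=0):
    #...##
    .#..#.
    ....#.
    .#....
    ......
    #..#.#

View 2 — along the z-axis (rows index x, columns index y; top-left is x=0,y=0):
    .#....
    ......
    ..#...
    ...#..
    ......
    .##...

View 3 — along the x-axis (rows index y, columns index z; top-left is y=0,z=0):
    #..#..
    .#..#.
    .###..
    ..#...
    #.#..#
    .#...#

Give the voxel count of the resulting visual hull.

full grid |V| = 216
carve view 1 (along y, XZ-mask fill 10/36): 60 voxels remain
carve view 2 (along z, XY-mask fill 5/36): 11 voxels remain
carve view 3 (along x, YZ-mask fill 13/36): 2 voxels remain

|visual hull| = 2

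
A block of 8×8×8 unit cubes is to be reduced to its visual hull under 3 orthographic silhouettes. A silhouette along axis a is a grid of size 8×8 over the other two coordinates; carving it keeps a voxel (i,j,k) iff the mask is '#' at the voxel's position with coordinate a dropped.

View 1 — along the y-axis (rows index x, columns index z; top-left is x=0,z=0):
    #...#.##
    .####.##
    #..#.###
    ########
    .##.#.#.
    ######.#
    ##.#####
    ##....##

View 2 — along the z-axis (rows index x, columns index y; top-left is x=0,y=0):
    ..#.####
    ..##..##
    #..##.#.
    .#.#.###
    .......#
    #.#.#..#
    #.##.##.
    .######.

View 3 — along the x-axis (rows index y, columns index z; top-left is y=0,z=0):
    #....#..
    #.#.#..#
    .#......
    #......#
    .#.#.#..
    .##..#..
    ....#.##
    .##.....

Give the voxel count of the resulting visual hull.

start: 8×8×8 = 512 voxels
  1. axis=1 (XZ plane), |mask|=45  ⇒  voxels=360
  2. axis=2 (XY plane), |mask|=34  ⇒  voxels=195
  3. axis=0 (YZ plane), |mask|=20  ⇒  voxels=61

voxel count = 61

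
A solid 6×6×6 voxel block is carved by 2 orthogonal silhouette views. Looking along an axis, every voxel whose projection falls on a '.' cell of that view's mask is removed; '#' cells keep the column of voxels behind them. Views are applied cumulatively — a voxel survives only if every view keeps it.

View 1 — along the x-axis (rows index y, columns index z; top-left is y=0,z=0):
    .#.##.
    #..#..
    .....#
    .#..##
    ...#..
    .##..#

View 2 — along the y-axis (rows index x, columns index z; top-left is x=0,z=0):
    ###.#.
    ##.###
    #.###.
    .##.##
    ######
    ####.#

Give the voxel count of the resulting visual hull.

|visual hull| = 59

start: 6×6×6 = 216 voxels
after view 1 [x-axis, 13 of 36 cells solid] → remaining = 78
after view 2 [y-axis, 28 of 36 cells solid] → remaining = 59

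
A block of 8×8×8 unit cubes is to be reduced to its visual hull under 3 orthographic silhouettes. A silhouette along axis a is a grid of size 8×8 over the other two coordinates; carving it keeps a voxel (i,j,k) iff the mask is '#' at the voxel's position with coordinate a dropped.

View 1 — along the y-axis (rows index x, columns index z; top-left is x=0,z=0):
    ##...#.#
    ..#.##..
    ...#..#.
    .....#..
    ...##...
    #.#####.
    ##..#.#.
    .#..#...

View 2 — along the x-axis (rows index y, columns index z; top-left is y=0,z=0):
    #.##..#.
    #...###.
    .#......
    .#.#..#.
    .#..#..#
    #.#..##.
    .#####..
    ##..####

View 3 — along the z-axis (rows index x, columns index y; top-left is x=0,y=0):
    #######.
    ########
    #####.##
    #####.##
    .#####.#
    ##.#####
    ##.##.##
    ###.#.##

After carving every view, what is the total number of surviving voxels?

before carving: 512 voxels (8×8×8)
V1 y: intersect with XZ mask (24 set) -- 192 left
V2 x: intersect with YZ mask (30 set) -- 95 left
V3 z: intersect with XY mask (54 set) -- 82 left

voxel count = 82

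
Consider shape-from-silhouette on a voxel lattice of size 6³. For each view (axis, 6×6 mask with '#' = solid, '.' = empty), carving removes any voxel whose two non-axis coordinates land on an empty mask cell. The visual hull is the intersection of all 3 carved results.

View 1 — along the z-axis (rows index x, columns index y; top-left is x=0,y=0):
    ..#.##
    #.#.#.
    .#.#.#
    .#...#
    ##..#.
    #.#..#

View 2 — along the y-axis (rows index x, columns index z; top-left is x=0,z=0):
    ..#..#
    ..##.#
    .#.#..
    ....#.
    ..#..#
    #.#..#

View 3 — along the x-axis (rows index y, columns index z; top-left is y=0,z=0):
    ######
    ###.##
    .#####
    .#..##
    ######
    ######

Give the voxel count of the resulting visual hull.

|visual hull| = 35

initial block: 6^3 = 216
V1 z: intersect with XY mask (17 set) -- 102 left
V2 y: intersect with XZ mask (13 set) -- 38 left
V3 x: intersect with YZ mask (31 set) -- 35 left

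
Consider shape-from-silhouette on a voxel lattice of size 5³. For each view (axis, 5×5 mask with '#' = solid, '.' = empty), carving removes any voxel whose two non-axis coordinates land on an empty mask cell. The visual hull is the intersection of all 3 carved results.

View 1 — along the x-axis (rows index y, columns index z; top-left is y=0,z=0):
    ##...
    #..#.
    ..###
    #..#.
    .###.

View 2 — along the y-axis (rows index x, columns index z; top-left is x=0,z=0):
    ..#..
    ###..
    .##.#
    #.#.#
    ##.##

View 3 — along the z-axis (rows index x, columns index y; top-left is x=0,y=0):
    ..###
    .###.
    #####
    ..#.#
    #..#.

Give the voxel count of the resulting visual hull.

remaining voxels: 17

full grid |V| = 125
V1 x: intersect with YZ mask (12 set) -- 60 left
V2 y: intersect with XZ mask (14 set) -- 30 left
V3 z: intersect with XY mask (15 set) -- 17 left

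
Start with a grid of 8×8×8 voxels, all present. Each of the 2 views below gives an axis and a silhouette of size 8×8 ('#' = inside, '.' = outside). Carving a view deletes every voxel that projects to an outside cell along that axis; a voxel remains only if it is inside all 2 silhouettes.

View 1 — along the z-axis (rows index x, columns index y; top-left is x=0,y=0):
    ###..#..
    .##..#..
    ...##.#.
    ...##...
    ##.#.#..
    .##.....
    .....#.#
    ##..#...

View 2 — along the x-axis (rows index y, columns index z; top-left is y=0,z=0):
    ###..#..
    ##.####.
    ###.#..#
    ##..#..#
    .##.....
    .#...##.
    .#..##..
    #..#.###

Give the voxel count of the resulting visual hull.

before carving: 512 voxels (8×8×8)
[1] z-view keeps 23 columns → grid now 184
[2] x-view keeps 32 columns → grid now 95

|visual hull| = 95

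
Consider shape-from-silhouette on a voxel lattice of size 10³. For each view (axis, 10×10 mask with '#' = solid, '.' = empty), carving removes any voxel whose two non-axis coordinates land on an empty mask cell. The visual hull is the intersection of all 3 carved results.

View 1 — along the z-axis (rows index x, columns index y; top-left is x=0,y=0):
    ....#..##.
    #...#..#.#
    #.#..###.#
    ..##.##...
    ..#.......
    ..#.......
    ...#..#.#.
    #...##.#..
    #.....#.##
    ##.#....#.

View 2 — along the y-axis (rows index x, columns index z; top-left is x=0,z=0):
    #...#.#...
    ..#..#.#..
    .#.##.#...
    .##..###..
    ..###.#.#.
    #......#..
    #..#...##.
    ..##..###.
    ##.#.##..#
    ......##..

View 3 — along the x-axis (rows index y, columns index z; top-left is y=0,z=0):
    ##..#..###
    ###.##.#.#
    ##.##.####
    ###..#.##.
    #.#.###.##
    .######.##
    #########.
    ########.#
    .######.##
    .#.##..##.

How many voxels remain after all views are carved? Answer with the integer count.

start: 10×10×10 = 1000 voxels
[1] z-view keeps 34 columns → grid now 340
[2] y-view keeps 39 columns → grid now 136
[3] x-view keeps 73 columns → grid now 99

voxel count = 99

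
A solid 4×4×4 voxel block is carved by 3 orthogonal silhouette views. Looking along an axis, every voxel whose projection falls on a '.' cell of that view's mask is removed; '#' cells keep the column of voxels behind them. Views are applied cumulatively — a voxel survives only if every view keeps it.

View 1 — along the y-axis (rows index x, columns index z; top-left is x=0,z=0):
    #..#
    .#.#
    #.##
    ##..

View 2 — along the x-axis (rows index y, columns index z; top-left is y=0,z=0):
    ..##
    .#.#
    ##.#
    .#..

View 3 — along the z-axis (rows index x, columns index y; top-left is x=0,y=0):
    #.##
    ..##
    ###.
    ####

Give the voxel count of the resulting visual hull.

initial block: 4^3 = 64
V1 y: intersect with XZ mask (9 set) -- 36 left
V2 x: intersect with YZ mask (8 set) -- 19 left
V3 z: intersect with XY mask (12 set) -- 15 left

voxel count = 15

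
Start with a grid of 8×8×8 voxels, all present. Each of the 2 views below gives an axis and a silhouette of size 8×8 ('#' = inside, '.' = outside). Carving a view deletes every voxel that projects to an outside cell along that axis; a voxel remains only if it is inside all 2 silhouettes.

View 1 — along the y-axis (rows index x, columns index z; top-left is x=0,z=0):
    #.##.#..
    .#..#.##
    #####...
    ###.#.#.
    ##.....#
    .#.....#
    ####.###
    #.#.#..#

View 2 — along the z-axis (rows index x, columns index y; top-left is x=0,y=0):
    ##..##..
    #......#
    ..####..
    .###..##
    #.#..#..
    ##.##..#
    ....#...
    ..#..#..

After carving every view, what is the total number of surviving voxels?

before carving: 512 voxels (8×8×8)
  1. axis=1 (XZ plane), |mask|=34  ⇒  voxels=272
  2. axis=2 (XY plane), |mask|=26  ⇒  voxels=103

remaining voxels: 103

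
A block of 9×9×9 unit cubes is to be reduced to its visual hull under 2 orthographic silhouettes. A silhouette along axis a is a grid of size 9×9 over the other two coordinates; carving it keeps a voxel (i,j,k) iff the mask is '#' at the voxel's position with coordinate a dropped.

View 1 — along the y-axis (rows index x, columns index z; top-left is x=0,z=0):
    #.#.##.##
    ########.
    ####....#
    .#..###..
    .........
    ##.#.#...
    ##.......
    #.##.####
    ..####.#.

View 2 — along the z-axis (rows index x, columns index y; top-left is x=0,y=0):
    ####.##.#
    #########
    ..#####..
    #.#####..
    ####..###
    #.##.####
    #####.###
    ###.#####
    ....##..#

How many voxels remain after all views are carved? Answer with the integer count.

voxel count = 278

before carving: 729 voxels (9×9×9)
after view 1 [y-axis, 41 of 81 cells solid] → remaining = 369
after view 2 [z-axis, 60 of 81 cells solid] → remaining = 278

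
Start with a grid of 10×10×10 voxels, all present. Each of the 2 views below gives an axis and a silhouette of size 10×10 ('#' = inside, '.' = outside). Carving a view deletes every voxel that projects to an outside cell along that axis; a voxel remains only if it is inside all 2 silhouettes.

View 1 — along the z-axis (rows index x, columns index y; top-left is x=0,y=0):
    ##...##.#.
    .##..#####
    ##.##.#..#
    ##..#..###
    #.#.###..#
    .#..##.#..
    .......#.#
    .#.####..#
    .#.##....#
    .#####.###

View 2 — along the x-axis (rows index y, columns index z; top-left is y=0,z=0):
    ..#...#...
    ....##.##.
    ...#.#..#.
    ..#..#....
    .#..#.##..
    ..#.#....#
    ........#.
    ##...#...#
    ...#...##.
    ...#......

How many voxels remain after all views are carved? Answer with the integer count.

voxel count = 148

initial block: 10^3 = 1000
V1 z: intersect with XY mask (54 set) -- 540 left
V2 x: intersect with YZ mask (27 set) -- 148 left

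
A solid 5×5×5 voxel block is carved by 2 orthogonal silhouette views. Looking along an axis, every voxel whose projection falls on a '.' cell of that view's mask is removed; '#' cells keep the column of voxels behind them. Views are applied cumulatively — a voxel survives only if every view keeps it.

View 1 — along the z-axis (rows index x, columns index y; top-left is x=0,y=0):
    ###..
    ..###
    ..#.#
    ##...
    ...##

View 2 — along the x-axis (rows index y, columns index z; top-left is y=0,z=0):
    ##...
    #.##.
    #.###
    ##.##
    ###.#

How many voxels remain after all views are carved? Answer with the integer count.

start: 5×5×5 = 125 voxels
step 1: project along z, AND mask (12/25) → |grid| = 60
step 2: project along x, AND mask (17/25) → |grid| = 42

remaining voxels: 42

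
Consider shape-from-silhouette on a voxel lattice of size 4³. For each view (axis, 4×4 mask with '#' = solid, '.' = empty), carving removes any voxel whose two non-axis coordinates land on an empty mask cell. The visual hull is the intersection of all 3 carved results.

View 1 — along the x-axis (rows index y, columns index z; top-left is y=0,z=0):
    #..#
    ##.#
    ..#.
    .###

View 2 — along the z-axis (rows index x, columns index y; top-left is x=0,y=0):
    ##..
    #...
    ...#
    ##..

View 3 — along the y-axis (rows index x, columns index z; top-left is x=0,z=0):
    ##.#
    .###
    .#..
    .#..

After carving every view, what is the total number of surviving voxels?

8 voxels

full grid |V| = 64
V1 x: intersect with YZ mask (9 set) -- 36 left
V2 z: intersect with XY mask (6 set) -- 15 left
V3 y: intersect with XZ mask (8 set) -- 8 left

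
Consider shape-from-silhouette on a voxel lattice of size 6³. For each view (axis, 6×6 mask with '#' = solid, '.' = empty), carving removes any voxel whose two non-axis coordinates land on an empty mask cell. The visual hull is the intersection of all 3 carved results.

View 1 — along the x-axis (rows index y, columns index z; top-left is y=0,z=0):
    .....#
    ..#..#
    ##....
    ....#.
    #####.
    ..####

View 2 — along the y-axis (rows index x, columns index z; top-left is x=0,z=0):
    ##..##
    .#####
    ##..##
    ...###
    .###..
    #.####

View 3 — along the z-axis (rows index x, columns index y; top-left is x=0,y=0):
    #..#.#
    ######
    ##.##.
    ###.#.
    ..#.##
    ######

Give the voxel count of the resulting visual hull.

initial block: 6^3 = 216
step 1: project along x, AND mask (15/36) → |grid| = 90
step 2: project along y, AND mask (24/36) → |grid| = 61
step 3: project along z, AND mask (26/36) → |grid| = 46

remaining voxels: 46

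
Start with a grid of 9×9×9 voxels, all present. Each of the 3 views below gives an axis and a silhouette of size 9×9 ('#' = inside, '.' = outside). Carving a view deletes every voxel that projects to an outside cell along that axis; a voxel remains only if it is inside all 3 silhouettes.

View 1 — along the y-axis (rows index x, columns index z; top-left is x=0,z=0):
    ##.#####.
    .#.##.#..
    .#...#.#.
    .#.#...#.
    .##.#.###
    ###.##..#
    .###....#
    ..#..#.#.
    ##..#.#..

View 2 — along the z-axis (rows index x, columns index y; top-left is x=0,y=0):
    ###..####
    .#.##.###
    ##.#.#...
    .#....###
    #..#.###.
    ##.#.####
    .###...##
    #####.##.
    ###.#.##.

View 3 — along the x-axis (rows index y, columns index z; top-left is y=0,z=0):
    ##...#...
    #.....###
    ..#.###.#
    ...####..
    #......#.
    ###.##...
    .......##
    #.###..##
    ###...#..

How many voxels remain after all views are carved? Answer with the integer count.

|visual hull| = 99

initial block: 9^3 = 729
V1 y: intersect with XZ mask (40 set) -- 360 left
V2 z: intersect with XY mask (51 set) -- 234 left
V3 x: intersect with YZ mask (35 set) -- 99 left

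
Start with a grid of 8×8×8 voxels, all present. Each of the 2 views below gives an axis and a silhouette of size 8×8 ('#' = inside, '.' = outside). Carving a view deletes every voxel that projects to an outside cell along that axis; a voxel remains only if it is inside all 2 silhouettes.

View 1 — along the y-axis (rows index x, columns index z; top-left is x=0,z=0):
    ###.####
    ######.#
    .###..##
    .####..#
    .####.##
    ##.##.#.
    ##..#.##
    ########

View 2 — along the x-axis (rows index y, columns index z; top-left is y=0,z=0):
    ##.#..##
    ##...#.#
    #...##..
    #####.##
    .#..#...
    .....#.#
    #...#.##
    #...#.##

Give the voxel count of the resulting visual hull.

|visual hull| = 190

full grid |V| = 512
carve view 1 (along y, XZ-mask fill 48/64): 384 voxels remain
carve view 2 (along x, YZ-mask fill 31/64): 190 voxels remain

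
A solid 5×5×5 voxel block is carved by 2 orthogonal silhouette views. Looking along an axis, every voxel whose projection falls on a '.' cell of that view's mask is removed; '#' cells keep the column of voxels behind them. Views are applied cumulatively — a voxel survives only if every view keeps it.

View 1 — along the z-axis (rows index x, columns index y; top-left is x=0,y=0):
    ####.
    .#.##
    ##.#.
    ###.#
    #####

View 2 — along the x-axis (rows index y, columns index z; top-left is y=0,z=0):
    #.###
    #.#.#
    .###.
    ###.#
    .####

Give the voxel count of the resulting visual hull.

68 voxels

start: 5×5×5 = 125 voxels
carve view 1 (along z, XY-mask fill 19/25): 95 voxels remain
carve view 2 (along x, YZ-mask fill 18/25): 68 voxels remain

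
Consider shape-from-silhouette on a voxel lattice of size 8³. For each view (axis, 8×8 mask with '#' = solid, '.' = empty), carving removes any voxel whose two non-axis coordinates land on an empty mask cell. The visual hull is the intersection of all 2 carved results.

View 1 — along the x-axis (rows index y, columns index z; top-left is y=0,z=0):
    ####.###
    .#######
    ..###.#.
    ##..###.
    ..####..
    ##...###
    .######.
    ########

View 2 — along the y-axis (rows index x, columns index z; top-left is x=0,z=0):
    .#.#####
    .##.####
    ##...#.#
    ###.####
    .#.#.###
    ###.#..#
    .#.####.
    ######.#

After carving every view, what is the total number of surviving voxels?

|visual hull| = 260

start: 8×8×8 = 512 voxels
step 1: project along x, AND mask (46/64) → |grid| = 368
step 2: project along y, AND mask (45/64) → |grid| = 260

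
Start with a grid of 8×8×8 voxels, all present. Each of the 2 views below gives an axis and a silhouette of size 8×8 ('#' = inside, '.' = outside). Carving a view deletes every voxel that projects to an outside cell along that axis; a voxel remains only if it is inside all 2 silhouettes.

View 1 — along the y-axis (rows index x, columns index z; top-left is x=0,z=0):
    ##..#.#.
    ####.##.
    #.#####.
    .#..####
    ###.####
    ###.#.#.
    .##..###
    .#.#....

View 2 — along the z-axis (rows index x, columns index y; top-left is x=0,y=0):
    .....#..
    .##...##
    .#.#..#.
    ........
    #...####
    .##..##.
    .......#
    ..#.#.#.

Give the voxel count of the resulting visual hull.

voxel count = 112

before carving: 512 voxels (8×8×8)
step 1: project along y, AND mask (40/64) → |grid| = 320
step 2: project along z, AND mask (21/64) → |grid| = 112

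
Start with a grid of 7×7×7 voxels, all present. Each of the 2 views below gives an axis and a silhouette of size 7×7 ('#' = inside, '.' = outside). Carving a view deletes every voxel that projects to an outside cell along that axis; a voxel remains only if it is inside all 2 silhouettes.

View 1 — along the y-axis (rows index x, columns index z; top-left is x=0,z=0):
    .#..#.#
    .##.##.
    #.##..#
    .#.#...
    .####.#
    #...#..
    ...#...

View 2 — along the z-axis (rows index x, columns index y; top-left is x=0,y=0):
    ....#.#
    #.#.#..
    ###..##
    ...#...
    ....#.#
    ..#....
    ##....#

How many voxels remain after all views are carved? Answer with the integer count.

55 voxels

full grid |V| = 343
[1] y-view keeps 21 columns → grid now 147
[2] z-view keeps 17 columns → grid now 55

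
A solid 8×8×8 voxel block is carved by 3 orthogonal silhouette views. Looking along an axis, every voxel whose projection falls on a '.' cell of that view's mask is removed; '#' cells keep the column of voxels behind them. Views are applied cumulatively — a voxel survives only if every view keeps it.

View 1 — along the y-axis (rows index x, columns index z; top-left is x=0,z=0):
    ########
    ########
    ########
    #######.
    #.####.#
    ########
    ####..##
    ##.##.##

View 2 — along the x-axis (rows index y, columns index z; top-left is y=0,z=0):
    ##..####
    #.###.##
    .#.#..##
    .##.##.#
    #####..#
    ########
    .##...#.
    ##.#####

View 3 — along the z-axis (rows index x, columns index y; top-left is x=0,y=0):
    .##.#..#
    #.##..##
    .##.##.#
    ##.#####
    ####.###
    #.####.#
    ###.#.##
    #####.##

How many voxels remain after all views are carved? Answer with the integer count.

voxel count = 233

start: 8×8×8 = 512 voxels
after view 1 [y-axis, 57 of 64 cells solid] → remaining = 456
after view 2 [x-axis, 45 of 64 cells solid] → remaining = 321
after view 3 [z-axis, 47 of 64 cells solid] → remaining = 233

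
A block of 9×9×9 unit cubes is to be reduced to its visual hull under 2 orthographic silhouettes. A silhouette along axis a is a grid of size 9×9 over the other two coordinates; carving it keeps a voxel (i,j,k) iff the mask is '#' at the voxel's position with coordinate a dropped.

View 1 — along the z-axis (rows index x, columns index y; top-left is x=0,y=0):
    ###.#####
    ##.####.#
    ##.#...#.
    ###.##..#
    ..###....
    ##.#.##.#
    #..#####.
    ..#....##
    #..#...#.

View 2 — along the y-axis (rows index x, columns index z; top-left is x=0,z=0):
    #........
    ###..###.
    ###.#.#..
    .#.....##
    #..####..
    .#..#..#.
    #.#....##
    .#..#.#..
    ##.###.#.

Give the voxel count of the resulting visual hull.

remaining voxels: 172

full grid |V| = 729
V1 z: intersect with XY mask (46 set) -- 414 left
V2 y: intersect with XZ mask (36 set) -- 172 left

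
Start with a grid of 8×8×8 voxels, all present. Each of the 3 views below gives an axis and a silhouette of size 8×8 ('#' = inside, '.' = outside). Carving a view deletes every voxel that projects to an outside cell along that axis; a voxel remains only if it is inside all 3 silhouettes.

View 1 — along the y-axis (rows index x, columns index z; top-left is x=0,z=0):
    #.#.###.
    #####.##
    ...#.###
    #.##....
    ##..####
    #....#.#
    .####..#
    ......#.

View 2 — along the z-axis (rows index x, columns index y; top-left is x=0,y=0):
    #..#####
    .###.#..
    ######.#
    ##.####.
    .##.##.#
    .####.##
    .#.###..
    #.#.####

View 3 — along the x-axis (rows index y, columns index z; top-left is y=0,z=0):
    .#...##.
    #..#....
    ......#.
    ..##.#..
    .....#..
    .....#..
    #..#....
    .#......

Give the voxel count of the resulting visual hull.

remaining voxels: 40

before carving: 512 voxels (8×8×8)
  1. axis=1 (XZ plane), |mask|=34  ⇒  voxels=272
  2. axis=2 (XY plane), |mask|=44  ⇒  voxels=178
  3. axis=0 (YZ plane), |mask|=14  ⇒  voxels=40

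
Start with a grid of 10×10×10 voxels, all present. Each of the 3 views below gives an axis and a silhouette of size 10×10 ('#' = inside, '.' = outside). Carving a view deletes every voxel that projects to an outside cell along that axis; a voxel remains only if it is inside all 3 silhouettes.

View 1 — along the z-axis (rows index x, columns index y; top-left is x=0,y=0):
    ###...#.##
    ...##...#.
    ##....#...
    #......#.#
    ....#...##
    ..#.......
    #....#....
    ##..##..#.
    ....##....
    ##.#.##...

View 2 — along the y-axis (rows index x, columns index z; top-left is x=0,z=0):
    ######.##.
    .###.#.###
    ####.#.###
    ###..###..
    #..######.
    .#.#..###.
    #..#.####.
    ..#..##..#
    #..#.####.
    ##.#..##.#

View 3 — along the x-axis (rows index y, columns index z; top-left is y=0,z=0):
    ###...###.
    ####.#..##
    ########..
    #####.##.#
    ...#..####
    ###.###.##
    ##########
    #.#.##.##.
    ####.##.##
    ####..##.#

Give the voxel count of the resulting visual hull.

initial block: 10^3 = 1000
  1. axis=2 (XY plane), |mask|=33  ⇒  voxels=330
  2. axis=1 (XZ plane), |mask|=63  ⇒  voxels=211
  3. axis=0 (YZ plane), |mask|=73  ⇒  voxels=158

voxel count = 158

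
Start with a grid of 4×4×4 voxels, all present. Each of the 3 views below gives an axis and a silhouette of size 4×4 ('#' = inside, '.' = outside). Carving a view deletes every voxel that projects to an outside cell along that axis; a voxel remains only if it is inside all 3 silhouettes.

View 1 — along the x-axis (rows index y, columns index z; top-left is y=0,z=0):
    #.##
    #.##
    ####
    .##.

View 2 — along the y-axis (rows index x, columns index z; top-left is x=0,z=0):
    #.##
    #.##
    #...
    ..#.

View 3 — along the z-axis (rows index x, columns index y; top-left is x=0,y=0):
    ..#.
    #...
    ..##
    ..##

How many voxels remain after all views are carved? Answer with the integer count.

voxel count = 9

before carving: 64 voxels (4×4×4)
[1] x-view keeps 12 columns → grid now 48
[2] y-view keeps 8 columns → grid now 27
[3] z-view keeps 6 columns → grid now 9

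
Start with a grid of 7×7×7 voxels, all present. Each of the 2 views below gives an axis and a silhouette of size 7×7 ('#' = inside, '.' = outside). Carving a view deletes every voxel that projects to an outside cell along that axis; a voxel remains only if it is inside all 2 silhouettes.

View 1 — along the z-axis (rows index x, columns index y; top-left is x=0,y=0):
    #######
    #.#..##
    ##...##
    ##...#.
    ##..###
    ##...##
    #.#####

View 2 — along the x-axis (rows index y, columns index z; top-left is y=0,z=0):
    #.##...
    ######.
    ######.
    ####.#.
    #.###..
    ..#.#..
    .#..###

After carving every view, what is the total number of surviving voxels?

before carving: 343 voxels (7×7×7)
carve view 1 (along z, XY-mask fill 33/49): 231 voxels remain
carve view 2 (along x, YZ-mask fill 30/49): 129 voxels remain

129 voxels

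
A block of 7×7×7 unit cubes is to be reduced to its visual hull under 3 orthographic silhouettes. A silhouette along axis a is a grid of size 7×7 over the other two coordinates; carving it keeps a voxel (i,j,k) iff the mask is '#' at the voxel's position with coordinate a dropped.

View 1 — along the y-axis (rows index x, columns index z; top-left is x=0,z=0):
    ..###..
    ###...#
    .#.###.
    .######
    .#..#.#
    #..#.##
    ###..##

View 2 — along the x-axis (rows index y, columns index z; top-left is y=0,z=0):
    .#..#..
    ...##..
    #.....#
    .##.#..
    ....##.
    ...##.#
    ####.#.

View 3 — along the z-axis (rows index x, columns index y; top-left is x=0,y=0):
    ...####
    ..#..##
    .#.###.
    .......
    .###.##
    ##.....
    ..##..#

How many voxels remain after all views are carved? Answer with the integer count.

full grid |V| = 343
after view 1 [y-axis, 29 of 49 cells solid] → remaining = 203
after view 2 [x-axis, 19 of 49 cells solid] → remaining = 79
after view 3 [z-axis, 21 of 49 cells solid] → remaining = 37

remaining voxels: 37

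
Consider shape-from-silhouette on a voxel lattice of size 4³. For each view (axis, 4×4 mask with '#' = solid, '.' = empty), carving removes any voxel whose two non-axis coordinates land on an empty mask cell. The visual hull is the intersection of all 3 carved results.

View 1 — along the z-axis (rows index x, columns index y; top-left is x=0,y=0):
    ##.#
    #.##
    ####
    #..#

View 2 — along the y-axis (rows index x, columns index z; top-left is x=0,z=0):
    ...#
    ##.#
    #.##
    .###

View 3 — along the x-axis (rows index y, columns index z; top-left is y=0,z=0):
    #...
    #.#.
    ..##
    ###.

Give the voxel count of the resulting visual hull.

|visual hull| = 13

before carving: 64 voxels (4×4×4)
  1. axis=2 (XY plane), |mask|=12  ⇒  voxels=48
  2. axis=1 (XZ plane), |mask|=10  ⇒  voxels=30
  3. axis=0 (YZ plane), |mask|=8  ⇒  voxels=13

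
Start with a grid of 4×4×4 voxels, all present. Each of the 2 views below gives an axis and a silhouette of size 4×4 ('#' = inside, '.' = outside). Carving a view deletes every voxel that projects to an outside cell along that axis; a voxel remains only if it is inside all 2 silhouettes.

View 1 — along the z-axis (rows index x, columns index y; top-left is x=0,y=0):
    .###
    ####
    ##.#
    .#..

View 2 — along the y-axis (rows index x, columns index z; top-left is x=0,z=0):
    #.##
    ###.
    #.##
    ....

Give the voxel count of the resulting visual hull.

full grid |V| = 64
V1 z: intersect with XY mask (11 set) -- 44 left
V2 y: intersect with XZ mask (9 set) -- 30 left

30 voxels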